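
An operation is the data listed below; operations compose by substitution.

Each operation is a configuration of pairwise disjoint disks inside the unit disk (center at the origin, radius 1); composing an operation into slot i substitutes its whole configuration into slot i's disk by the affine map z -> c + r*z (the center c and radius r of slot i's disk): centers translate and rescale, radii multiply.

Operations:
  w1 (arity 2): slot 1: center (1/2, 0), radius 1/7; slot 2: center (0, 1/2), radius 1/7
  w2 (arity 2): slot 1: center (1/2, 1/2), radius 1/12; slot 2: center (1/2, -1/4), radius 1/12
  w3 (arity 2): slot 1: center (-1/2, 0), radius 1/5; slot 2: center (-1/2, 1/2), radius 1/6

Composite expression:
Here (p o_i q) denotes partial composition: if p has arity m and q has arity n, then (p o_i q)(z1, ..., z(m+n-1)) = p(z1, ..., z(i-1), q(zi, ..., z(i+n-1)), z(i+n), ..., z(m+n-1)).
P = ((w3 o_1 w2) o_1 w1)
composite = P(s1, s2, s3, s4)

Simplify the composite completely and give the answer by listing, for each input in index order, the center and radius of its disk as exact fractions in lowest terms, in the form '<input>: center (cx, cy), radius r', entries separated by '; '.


s1: center (-47/120, 1/10), radius 1/420; s2: center (-2/5, 13/120), radius 1/420; s3: center (-2/5, -1/20), radius 1/60; s4: center (-1/2, 1/2), radius 1/6

Each s-disk chains the slot maps above it in w3; radii multiply.
s1 passes through 3 substitutions, ending at center (-47/120, 1/10), radius 1/420
s2 passes through 3 substitutions, ending at center (-2/5, 13/120), radius 1/420
s3 passes through 2 substitutions, ending at center (-2/5, -1/20), radius 1/60
s4 passes through 1 substitution, ending at center (-1/2, 1/2), radius 1/6


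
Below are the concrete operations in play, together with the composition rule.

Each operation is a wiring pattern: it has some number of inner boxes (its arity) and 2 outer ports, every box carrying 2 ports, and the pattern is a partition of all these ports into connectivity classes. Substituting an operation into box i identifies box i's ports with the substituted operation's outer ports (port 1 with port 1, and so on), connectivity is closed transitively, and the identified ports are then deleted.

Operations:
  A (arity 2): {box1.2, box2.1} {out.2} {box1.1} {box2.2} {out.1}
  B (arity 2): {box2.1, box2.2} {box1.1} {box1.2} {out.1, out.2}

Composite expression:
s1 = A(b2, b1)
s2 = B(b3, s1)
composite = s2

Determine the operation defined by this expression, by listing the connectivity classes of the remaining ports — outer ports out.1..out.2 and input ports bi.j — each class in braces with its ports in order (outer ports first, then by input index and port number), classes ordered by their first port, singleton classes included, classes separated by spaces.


{out.1, out.2} {b1.1, b2.2} {b1.2} {b2.1} {b3.1} {b3.2}

Connectivity passes through glued B-boundaries; trace each wire chain.
composing A on (b2, b1), with out.j its own outer ports: {out.1} {out.2} {b1.1, b2.2} {b1.2} {b2.1}
composing B on (b3, b2, b1), with out.j its own outer ports: {out.1, out.2} {b1.1, b2.2} {b1.2} {b2.1} {b3.1} {b3.2}


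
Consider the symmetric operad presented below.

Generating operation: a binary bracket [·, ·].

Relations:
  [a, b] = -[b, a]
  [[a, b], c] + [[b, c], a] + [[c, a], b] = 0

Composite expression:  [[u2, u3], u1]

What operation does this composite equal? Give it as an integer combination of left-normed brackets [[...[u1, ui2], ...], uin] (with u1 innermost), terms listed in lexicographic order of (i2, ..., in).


-[[u1, u2], u3] + [[u1, u3], u2]

Antisymmetry and Jacobi reduce to u1-anchored left-normed brackets.
Composite bracket: [[u2, u3], u1]
Expanding via [a, b] = ab - ba: 4 signed words (2^2 = 4).
The u1-initial words carry the normal form:
  word u1u2u3 has sign -1, contributing -[[u1, u2], u3]
  word u1u3u2 has sign +1, contributing +[[u1, u3], u2]


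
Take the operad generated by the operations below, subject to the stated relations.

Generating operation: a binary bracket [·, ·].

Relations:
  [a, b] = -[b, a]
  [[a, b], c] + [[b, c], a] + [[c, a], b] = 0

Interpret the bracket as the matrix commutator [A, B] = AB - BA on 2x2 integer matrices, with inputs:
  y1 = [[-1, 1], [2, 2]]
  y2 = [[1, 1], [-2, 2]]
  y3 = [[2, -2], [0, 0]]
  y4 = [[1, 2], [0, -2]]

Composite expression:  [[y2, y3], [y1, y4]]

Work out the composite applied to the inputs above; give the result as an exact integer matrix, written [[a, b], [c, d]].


[[-36, 72], [80, 36]]

[y2, y3] = [[-4, 0], [-4, 4]]
[y1, y4] = [[-4, -9], [6, 4]]
[[y2, y3], [y1, y4]] = [[-36, 72], [80, 36]]


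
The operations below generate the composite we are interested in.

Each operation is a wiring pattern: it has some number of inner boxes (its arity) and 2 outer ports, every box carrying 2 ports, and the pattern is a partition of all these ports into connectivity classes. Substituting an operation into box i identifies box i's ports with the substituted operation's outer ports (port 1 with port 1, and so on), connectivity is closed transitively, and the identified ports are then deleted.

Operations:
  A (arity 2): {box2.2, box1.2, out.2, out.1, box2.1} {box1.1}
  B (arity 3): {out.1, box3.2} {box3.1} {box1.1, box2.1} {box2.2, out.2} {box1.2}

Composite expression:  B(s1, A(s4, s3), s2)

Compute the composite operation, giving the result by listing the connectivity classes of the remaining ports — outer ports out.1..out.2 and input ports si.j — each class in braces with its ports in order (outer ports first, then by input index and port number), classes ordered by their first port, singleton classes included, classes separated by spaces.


Substituting into B glues patterns; closure does the rest.
stage A: inputs (s4, s3), connectivity {out.1, out.2, s3.1, s3.2, s4.2} {s4.1}, out.j its boundary
stage B: inputs (s1, s4, s3, s2), connectivity {out.1, s2.2} {out.2, s1.1, s3.1, s3.2, s4.2} {s1.2} {s2.1} {s4.1}, out.j its boundary

{out.1, s2.2} {out.2, s1.1, s3.1, s3.2, s4.2} {s1.2} {s2.1} {s4.1}


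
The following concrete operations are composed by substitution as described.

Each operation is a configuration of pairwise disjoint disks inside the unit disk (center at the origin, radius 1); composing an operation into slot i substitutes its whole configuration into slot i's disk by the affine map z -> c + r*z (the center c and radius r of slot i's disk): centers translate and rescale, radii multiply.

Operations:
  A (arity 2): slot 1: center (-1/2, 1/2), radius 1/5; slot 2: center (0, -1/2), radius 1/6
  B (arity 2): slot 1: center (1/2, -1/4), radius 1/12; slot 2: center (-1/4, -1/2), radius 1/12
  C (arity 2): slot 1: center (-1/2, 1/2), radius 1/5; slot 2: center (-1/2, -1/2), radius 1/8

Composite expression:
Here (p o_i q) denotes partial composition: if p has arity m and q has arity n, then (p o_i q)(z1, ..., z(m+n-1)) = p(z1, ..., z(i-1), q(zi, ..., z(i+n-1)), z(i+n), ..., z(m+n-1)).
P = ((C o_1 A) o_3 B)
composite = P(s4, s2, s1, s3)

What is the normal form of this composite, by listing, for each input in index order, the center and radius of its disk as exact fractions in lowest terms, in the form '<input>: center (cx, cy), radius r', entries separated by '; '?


s1: center (-7/16, -17/32), radius 1/96; s2: center (-1/2, 2/5), radius 1/30; s3: center (-17/32, -9/16), radius 1/96; s4: center (-3/5, 3/5), radius 1/25

Nesting under C composes maps z -> c + r*z down each s-path.
for s4, the 2-step affine chain lands on center (-3/5, 3/5), radius 1/25
for s2, the 2-step affine chain lands on center (-1/2, 2/5), radius 1/30
for s1, the 2-step affine chain lands on center (-7/16, -17/32), radius 1/96
for s3, the 2-step affine chain lands on center (-17/32, -9/16), radius 1/96


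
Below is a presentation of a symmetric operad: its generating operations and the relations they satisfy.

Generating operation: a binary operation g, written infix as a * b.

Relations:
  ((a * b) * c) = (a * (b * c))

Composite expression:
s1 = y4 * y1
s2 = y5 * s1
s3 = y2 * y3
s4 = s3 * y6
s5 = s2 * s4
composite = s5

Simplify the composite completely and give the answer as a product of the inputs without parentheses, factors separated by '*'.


y5 * y4 * y1 * y2 * y3 * y6

Every regrouping of g is equal, so read the y-inputs in written order.
(y4 * y1) flattens to y4 * y1
(y5 * (y4 * y1)) flattens to y5 * y4 * y1
(y2 * y3) flattens to y2 * y3
((y2 * y3) * y6) flattens to y2 * y3 * y6
((y5 * (y4 * y1)) * ((y2 * y3) * y6)) flattens to y5 * y4 * y1 * y2 * y3 * y6


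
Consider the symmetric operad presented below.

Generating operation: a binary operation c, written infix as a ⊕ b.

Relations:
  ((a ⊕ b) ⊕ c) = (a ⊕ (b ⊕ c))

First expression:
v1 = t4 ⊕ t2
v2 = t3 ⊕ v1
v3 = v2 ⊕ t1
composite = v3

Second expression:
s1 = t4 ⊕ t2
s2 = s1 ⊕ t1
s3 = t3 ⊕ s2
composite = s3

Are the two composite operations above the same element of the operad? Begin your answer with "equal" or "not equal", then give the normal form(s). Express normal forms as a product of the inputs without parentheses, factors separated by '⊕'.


The first expression, normalized: t3 ⊕ t4 ⊕ t2 ⊕ t1
The second expression, normalized: t3 ⊕ t4 ⊕ t2 ⊕ t1
The normal forms match — equal.

equal; both compose to t3 ⊕ t4 ⊕ t2 ⊕ t1


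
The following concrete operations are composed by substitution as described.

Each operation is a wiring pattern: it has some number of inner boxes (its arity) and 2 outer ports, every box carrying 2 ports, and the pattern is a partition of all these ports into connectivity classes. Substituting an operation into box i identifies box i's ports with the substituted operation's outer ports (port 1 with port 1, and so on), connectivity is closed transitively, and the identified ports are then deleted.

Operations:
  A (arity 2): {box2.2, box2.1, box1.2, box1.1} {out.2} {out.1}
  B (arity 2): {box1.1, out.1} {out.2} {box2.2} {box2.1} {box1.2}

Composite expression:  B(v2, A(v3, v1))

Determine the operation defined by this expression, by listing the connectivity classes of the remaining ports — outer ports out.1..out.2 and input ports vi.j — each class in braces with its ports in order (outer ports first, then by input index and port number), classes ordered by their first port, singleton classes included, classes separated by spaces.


Substituting into B glues patterns; closure does the rest.
through A, on inputs (v3, v1): {out.1} {out.2} {v1.1, v1.2, v3.1, v3.2} (out.j = stage outer ports)
through B, on inputs (v2, v3, v1): {out.1, v2.1} {out.2} {v1.1, v1.2, v3.1, v3.2} {v2.2} (out.j = stage outer ports)

{out.1, v2.1} {out.2} {v1.1, v1.2, v3.1, v3.2} {v2.2}


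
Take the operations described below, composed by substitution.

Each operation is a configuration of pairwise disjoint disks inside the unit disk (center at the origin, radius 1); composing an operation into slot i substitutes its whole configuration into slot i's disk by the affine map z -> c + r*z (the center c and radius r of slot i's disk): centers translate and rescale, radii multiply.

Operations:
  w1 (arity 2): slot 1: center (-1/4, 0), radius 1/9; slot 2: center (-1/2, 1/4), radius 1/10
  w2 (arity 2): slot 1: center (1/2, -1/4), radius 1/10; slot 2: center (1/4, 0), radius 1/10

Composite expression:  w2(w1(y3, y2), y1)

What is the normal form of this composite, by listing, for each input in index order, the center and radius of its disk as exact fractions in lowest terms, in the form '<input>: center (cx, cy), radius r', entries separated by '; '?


y1: center (1/4, 0), radius 1/10; y2: center (9/20, -9/40), radius 1/100; y3: center (19/40, -1/4), radius 1/90

Only the slot chain above each y matters under w2; compose those maps.
y3 passes through 2 substitutions, ending at center (19/40, -1/4), radius 1/90
y2 passes through 2 substitutions, ending at center (9/20, -9/40), radius 1/100
y1 passes through 1 substitution, ending at center (1/4, 0), radius 1/10


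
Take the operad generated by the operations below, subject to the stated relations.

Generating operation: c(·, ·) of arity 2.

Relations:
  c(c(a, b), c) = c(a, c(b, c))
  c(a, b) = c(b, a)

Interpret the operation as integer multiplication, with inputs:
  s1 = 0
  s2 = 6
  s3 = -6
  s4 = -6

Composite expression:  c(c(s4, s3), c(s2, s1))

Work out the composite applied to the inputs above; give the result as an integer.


0

c(s4, s3) = 36
c(s2, s1) = 0
c(c(s4, s3), c(s2, s1)) = 0


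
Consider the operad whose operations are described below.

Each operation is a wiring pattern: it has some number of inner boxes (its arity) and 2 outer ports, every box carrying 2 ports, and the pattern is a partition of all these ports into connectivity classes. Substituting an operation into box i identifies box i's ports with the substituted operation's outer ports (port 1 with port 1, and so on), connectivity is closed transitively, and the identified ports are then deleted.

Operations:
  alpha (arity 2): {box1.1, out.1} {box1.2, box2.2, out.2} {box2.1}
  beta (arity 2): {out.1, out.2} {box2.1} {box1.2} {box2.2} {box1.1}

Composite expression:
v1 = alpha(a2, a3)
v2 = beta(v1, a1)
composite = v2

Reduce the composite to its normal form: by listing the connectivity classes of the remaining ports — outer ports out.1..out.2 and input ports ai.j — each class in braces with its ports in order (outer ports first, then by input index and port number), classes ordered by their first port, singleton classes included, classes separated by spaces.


{out.1, out.2} {a1.1} {a1.2} {a2.1} {a2.2, a3.2} {a3.1}

Treat the ports identified at beta as solder joints: merge, then drop.
composing alpha on (a2, a3), with out.j its own outer ports: {out.1, a2.1} {out.2, a2.2, a3.2} {a3.1}
composing beta on (a2, a3, a1), with out.j its own outer ports: {out.1, out.2} {a1.1} {a1.2} {a2.1} {a2.2, a3.2} {a3.1}


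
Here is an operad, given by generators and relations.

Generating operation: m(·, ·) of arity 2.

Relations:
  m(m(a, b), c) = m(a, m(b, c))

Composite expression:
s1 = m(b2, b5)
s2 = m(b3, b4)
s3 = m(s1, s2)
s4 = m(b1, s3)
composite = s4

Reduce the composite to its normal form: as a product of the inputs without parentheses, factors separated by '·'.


b1 · b2 · b5 · b3 · b4


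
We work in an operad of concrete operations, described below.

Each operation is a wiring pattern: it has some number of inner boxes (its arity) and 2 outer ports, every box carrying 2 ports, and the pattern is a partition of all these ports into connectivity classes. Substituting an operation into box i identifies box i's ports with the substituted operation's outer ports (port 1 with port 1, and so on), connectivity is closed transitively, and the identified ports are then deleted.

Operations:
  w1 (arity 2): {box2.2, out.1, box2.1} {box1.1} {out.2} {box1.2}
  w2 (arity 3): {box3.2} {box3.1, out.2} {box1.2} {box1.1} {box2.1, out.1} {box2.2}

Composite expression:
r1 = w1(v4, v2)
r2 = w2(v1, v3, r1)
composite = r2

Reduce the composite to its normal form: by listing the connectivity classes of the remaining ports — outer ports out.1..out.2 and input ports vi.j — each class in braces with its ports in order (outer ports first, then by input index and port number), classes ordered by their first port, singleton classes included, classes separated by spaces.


{out.1, v3.1} {out.2, v2.1, v2.2} {v1.1} {v1.2} {v3.2} {v4.1} {v4.2}


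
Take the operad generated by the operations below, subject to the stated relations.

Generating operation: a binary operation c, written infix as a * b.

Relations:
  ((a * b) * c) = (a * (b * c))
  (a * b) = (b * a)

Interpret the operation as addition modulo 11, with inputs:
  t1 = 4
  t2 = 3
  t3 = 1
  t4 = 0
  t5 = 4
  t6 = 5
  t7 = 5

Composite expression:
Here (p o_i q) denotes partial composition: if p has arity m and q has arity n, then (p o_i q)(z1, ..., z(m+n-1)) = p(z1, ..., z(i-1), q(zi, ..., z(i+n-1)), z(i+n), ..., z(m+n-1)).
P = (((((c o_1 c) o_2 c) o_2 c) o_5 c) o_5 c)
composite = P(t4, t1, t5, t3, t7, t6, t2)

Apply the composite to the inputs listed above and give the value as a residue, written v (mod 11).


0 (mod 11)

(t1 * t5) = 8
((t1 * t5) * t3) = 9
(t4 * ((t1 * t5) * t3)) = 9
(t7 * t6) = 10
((t7 * t6) * t2) = 2
((t4 * ((t1 * t5) * t3)) * ((t7 * t6) * t2)) = 0


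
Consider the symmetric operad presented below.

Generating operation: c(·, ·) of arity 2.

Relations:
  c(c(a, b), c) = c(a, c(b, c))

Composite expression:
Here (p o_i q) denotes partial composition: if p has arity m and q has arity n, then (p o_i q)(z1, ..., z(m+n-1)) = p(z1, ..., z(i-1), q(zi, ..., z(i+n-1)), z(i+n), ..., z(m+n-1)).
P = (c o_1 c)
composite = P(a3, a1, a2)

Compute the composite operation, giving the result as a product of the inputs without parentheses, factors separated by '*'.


a3 * a1 * a2

Under associativity of c, the answer is the a's in reading order.
c(a3, a1) unparenthesizes to a3 * a1
c(c(a3, a1), a2) unparenthesizes to a3 * a1 * a2


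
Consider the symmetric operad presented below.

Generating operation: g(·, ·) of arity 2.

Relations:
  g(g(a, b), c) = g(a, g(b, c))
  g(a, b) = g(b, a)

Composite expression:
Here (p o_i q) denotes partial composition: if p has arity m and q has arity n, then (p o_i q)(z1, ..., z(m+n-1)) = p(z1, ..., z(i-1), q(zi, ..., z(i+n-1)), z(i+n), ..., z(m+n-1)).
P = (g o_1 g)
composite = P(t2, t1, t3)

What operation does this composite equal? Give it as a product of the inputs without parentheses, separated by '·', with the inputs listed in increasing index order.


Shape and order are irrelevant to g; the t-input set decides.
g(t2, t1) flattens to t2 · t1
g(g(t2, t1), t3) flattens to t2 · t1 · t3
sorting the factors by input index: t1 · t2 · t3

t1 · t2 · t3


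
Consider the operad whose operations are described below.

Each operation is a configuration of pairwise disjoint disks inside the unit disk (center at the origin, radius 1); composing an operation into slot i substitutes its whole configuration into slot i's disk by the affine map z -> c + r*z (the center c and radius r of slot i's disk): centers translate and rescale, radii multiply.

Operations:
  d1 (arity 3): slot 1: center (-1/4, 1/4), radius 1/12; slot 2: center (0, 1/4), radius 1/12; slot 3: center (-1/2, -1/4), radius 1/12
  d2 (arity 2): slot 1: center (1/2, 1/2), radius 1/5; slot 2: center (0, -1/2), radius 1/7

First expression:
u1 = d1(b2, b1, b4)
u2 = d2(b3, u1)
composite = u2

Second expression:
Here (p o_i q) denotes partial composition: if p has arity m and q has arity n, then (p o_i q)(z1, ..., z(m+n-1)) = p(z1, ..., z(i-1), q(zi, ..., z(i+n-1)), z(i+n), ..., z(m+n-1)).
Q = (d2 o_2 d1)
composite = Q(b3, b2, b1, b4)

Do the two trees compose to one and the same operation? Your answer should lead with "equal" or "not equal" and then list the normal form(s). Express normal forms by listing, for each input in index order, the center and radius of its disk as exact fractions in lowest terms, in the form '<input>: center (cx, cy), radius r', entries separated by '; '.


equal: each reduces to b1: center (0, -13/28), radius 1/84; b2: center (-1/28, -13/28), radius 1/84; b3: center (1/2, 1/2), radius 1/5; b4: center (-1/14, -15/28), radius 1/84

The first expression reduces to b1: center (0, -13/28), radius 1/84; b2: center (-1/28, -13/28), radius 1/84; b3: center (1/2, 1/2), radius 1/5; b4: center (-1/14, -15/28), radius 1/84
The second expression reduces to b1: center (0, -13/28), radius 1/84; b2: center (-1/28, -13/28), radius 1/84; b3: center (1/2, 1/2), radius 1/5; b4: center (-1/14, -15/28), radius 1/84
The forms coincide; equal.


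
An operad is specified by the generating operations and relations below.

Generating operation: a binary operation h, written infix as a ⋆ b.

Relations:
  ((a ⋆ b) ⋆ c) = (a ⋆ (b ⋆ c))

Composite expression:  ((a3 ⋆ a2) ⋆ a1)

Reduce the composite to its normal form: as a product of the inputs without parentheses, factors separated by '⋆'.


a3 ⋆ a2 ⋆ a1

Key point: h is associative — brackets drop, the a-order remains.
(a3 ⋆ a2) spells out as a3 ⋆ a2
((a3 ⋆ a2) ⋆ a1) spells out as a3 ⋆ a2 ⋆ a1


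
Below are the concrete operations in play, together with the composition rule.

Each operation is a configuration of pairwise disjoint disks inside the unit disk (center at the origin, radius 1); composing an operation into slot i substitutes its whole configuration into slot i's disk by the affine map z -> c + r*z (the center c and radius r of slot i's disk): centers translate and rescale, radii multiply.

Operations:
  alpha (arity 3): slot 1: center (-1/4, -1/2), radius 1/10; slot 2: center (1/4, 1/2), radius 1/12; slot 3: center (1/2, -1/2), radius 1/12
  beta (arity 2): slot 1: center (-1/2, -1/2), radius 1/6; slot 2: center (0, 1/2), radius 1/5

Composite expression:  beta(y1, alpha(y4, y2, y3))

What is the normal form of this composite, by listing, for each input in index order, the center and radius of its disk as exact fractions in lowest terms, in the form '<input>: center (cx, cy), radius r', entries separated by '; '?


y1: center (-1/2, -1/2), radius 1/6; y2: center (1/20, 3/5), radius 1/60; y3: center (1/10, 2/5), radius 1/60; y4: center (-1/20, 2/5), radius 1/50

Follow each y-input down from beta: c' goes to c + r*c', radius to r*r'.
input y1: applying the 1 nested substitution gives center (-1/2, -1/2), radius 1/6
input y4: applying the 2 nested substitutions gives center (-1/20, 2/5), radius 1/50
input y2: applying the 2 nested substitutions gives center (1/20, 3/5), radius 1/60
input y3: applying the 2 nested substitutions gives center (1/10, 2/5), radius 1/60


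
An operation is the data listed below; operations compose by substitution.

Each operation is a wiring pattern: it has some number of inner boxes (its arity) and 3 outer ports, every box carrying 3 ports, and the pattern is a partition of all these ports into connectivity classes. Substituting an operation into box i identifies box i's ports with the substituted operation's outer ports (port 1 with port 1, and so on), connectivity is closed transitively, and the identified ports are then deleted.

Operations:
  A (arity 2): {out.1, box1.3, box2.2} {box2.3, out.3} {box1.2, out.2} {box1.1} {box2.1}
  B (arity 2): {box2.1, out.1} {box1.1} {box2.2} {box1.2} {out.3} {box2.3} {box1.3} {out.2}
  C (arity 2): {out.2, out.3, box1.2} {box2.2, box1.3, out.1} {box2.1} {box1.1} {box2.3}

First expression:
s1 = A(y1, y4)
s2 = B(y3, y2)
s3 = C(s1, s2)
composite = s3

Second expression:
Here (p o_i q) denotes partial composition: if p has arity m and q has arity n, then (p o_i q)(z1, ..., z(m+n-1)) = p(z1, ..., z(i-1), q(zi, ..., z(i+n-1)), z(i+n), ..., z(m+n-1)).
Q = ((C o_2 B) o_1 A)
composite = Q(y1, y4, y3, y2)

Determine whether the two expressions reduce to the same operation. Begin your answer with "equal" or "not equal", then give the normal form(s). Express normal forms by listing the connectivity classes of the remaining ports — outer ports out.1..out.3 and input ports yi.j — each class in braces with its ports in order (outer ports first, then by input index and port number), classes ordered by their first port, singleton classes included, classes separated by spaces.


equal; both compose to {out.1, y4.3} {out.2, out.3, y1.2} {y1.1} {y1.3, y4.2} {y2.1} {y2.2} {y2.3} {y3.1} {y3.2} {y3.3} {y4.1}

In normal form, the first expression is {out.1, y4.3} {out.2, out.3, y1.2} {y1.1} {y1.3, y4.2} {y2.1} {y2.2} {y2.3} {y3.1} {y3.2} {y3.3} {y4.1}
In normal form, the second expression is {out.1, y4.3} {out.2, out.3, y1.2} {y1.1} {y1.3, y4.2} {y2.1} {y2.2} {y2.3} {y3.1} {y3.2} {y3.3} {y4.1}
The forms coincide; equal.


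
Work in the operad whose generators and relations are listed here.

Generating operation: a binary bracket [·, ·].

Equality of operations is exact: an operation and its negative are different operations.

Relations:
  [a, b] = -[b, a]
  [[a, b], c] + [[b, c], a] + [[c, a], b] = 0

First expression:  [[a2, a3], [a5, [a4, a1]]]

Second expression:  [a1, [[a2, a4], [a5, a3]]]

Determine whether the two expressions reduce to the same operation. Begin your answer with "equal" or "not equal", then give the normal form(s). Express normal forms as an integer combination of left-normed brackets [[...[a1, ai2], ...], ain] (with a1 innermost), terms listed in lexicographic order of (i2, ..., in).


not equal; first: -[[[[a1, a4], a5], a2], a3] + [[[[a1, a4], a5], a3], a2]; second: -[[[[a1, a2], a4], a3], a5] + [[[[a1, a2], a4], a5], a3] + [[[[a1, a3], a5], a2], a4] - [[[[a1, a3], a5], a4], a2] + [[[[a1, a4], a2], a3], a5] - [[[[a1, a4], a2], a5], a3] - [[[[a1, a5], a3], a2], a4] + [[[[a1, a5], a3], a4], a2]

The first expression reduces to -[[[[a1, a4], a5], a2], a3] + [[[[a1, a4], a5], a3], a2]
The second expression reduces to -[[[[a1, a2], a4], a3], a5] + [[[[a1, a2], a4], a5], a3] + [[[[a1, a3], a5], a2], a4] - [[[[a1, a3], a5], a4], a2] + [[[[a1, a4], a2], a3], a5] - [[[[a1, a4], a2], a5], a3] - [[[[a1, a5], a3], a2], a4] + [[[[a1, a5], a3], a4], a2]
Different reductions; not equal.


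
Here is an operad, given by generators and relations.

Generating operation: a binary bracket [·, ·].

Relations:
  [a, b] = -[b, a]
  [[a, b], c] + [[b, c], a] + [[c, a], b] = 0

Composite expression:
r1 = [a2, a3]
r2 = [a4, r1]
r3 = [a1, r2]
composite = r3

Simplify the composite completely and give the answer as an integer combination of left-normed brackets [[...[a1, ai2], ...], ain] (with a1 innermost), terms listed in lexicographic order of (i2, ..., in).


Skip Jacobi rewriting: expand, keep a1-initial words, read off terms.
Composite bracket: [a1, [a4, [a2, a3]]]
Under [a, b] = ab - ba we get 8 signed associative words (2^3 = 8).
Only words starting with a1 matter:
  a1a2a3a4 appears with sign -1, giving the term -[[[a1, a2], a3], a4]
  a1a3a2a4 appears with sign +1, giving the term +[[[a1, a3], a2], a4]
  a1a4a2a3 appears with sign +1, giving the term +[[[a1, a4], a2], a3]
  a1a4a3a2 appears with sign -1, giving the term -[[[a1, a4], a3], a2]

-[[[a1, a2], a3], a4] + [[[a1, a3], a2], a4] + [[[a1, a4], a2], a3] - [[[a1, a4], a3], a2]


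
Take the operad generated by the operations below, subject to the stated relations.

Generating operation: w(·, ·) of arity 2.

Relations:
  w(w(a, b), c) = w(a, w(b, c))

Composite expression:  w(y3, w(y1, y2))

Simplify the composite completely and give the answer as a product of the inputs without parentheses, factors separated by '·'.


y3 · y1 · y2

All parenthesizations of w agree; list the y-inputs left to right.
w(y1, y2) linearizes to y1 · y2
w(y3, w(y1, y2)) linearizes to y3 · y1 · y2


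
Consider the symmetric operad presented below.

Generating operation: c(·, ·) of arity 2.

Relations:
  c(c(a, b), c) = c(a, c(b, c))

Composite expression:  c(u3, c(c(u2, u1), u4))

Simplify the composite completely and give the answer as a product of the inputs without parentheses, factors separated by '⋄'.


Associativity of c dissolves the nesting; only the u-input order survives.
c(u2, u1) spells out as u2 ⋄ u1
c(c(u2, u1), u4) spells out as u2 ⋄ u1 ⋄ u4
c(u3, c(c(u2, u1), u4)) spells out as u3 ⋄ u2 ⋄ u1 ⋄ u4

u3 ⋄ u2 ⋄ u1 ⋄ u4


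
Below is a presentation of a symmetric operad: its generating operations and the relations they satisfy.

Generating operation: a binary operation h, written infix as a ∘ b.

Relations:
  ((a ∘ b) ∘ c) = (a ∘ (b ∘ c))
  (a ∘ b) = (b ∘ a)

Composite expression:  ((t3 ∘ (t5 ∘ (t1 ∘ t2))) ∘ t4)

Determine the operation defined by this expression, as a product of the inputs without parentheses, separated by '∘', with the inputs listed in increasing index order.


t1 ∘ t2 ∘ t3 ∘ t4 ∘ t5

Both nesting and order wash out for h; what remains is which t's occur.
(t1 ∘ t2) linearizes to t1 ∘ t2
(t5 ∘ (t1 ∘ t2)) linearizes to t5 ∘ t1 ∘ t2
(t3 ∘ (t5 ∘ (t1 ∘ t2))) linearizes to t3 ∘ t5 ∘ t1 ∘ t2
((t3 ∘ (t5 ∘ (t1 ∘ t2))) ∘ t4) linearizes to t3 ∘ t5 ∘ t1 ∘ t2 ∘ t4
sorting the factors by input index: t1 ∘ t2 ∘ t3 ∘ t4 ∘ t5


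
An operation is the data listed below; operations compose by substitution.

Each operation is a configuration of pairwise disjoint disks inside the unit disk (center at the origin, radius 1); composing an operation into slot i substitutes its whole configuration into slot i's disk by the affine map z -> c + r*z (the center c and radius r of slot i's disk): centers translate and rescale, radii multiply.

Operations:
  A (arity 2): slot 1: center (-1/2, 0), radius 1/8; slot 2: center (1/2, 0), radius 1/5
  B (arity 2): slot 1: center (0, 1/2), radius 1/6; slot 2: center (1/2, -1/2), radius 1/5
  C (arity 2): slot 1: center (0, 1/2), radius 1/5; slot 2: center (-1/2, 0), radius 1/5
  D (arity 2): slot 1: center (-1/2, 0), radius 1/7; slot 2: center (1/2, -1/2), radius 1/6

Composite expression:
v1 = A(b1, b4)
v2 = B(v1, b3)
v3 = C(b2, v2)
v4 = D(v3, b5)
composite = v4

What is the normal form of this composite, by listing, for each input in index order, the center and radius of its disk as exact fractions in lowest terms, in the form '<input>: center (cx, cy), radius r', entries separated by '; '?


b1: center (-241/420, 1/70), radius 1/1680; b2: center (-1/2, 1/14), radius 1/35; b3: center (-39/70, -1/70), radius 1/175; b4: center (-239/420, 1/70), radius 1/1050; b5: center (1/2, -1/2), radius 1/6

Each b-disk chains the slot maps above it in D; radii multiply.
input b2: applying the 2 nested substitutions gives center (-1/2, 1/14), radius 1/35
input b1: applying the 4 nested substitutions gives center (-241/420, 1/70), radius 1/1680
input b4: applying the 4 nested substitutions gives center (-239/420, 1/70), radius 1/1050
input b3: applying the 3 nested substitutions gives center (-39/70, -1/70), radius 1/175
input b5: applying the 1 nested substitution gives center (1/2, -1/2), radius 1/6


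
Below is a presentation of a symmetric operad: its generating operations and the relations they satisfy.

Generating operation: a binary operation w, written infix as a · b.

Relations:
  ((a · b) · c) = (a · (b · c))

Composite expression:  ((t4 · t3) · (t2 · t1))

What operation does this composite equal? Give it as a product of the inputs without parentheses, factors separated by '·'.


t4 · t3 · t2 · t1


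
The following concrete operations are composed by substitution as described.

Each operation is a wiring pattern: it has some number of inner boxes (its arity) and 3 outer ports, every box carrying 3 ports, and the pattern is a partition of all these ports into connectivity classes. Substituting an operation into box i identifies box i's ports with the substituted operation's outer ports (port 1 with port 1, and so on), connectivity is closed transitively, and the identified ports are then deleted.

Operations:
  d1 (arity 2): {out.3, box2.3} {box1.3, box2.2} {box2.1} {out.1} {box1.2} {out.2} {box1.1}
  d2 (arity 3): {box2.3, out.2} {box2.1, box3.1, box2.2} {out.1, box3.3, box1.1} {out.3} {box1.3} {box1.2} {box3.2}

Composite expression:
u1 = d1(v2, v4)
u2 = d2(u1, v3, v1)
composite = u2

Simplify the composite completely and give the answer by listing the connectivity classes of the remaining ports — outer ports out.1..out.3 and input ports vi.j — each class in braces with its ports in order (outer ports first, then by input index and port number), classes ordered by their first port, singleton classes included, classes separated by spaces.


{out.1, v1.3} {out.2, v3.3} {out.3} {v1.1, v3.1, v3.2} {v1.2} {v2.1} {v2.2} {v2.3, v4.2} {v4.1} {v4.3}


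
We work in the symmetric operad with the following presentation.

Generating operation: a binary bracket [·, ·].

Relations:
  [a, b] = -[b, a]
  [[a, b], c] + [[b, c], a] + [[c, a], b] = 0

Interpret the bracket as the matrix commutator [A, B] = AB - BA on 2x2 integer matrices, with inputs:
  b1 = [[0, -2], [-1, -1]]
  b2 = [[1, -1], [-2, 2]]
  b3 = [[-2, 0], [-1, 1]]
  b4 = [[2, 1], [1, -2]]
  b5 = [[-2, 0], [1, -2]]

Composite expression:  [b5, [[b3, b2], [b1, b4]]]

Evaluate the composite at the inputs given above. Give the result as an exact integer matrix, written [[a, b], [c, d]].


[[12, 0], [60, -12]]

[b3, b2] = [[-1, 3], [-5, 1]]
[b1, b4] = [[-1, 9], [-5, 1]]
[[b3, b2], [b1, b4]] = [[30, -12], [0, -30]]
[b5, [[b3, b2], [b1, b4]]] = [[12, 0], [60, -12]]


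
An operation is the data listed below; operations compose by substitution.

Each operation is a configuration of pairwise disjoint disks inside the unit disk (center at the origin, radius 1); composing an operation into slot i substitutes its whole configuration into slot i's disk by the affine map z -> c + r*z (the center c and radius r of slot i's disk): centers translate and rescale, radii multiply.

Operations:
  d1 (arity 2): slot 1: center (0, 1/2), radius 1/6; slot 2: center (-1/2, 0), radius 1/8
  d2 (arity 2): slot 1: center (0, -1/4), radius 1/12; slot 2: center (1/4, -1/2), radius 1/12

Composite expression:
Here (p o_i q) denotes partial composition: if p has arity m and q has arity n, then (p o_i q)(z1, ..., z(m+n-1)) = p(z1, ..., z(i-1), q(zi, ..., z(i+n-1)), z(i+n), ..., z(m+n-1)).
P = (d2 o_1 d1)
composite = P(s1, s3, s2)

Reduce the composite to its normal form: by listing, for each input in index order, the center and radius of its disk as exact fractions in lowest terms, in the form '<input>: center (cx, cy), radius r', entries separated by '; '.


s1: center (0, -5/24), radius 1/72; s2: center (1/4, -1/2), radius 1/12; s3: center (-1/24, -1/4), radius 1/96

Below d2, radii multiply path by path; the s-disk centers shift.
input s1: applying the 2 nested substitutions gives center (0, -5/24), radius 1/72
input s3: applying the 2 nested substitutions gives center (-1/24, -1/4), radius 1/96
input s2: applying the 1 nested substitution gives center (1/4, -1/2), radius 1/12


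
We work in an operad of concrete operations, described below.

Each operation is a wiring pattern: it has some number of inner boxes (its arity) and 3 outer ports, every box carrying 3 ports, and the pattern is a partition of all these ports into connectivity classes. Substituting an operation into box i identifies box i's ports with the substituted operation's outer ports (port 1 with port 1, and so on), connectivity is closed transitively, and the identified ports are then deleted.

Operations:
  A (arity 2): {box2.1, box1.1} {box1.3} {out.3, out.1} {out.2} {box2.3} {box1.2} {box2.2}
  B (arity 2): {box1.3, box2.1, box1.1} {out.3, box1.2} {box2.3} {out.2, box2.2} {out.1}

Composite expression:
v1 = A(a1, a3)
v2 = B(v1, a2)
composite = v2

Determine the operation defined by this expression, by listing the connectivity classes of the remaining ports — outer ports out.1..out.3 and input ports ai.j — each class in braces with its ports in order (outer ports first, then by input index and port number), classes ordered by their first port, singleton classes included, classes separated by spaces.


{out.1} {out.2, a2.2} {out.3} {a1.1, a3.1} {a1.2} {a1.3} {a2.1} {a2.3} {a3.2} {a3.3}

After gluing at B, chains via deleted ports link the a-ports.
composing A on (a1, a3), with out.j its own outer ports: {out.1, out.3} {out.2} {a1.1, a3.1} {a1.2} {a1.3} {a3.2} {a3.3}
composing B on (a1, a3, a2), with out.j its own outer ports: {out.1} {out.2, a2.2} {out.3} {a1.1, a3.1} {a1.2} {a1.3} {a2.1} {a2.3} {a3.2} {a3.3}


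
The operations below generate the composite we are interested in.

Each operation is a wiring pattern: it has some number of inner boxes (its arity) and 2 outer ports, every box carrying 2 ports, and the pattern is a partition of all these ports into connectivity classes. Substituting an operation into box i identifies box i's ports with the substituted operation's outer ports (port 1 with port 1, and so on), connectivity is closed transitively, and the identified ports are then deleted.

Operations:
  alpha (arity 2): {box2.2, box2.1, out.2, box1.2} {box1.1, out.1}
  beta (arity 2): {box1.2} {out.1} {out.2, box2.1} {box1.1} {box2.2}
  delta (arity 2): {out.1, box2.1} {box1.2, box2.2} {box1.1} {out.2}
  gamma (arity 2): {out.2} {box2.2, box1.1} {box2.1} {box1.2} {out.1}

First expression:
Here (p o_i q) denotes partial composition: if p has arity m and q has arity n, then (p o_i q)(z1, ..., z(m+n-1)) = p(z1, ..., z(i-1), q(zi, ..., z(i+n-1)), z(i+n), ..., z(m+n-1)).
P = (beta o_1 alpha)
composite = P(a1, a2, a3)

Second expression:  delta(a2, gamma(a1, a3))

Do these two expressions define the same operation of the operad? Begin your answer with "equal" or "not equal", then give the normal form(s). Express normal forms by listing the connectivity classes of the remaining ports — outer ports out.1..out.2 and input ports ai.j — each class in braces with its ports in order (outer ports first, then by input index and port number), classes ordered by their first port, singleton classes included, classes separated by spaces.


not equal — first {out.1} {out.2, a3.1} {a1.1} {a1.2, a2.1, a2.2} {a3.2}, second {out.1} {out.2} {a1.1, a3.2} {a1.2} {a2.1} {a2.2} {a3.1}

Normal form of the first expression: {out.1} {out.2, a3.1} {a1.1} {a1.2, a2.1, a2.2} {a3.2}
Normal form of the second expression: {out.1} {out.2} {a1.1, a3.2} {a1.2} {a2.1} {a2.2} {a3.1}
They disagree, so not equal.


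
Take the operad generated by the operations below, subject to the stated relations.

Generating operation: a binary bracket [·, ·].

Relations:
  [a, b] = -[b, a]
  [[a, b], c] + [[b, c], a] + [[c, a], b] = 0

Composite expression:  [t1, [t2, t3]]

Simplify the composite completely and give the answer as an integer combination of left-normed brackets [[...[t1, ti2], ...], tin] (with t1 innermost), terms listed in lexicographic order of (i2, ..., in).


[[t1, t2], t3] - [[t1, t3], t2]

Left-normed coefficients sit on the t1-initial expansion words.
Composite bracket: [t1, [t2, t3]]
Under [a, b] = ab - ba we get 4 signed associative words (2^2 = 4).
Coefficients come from the t1-initial words:
  the word t1t2t3 carries sign +1 and contributes +[[t1, t2], t3]
  the word t1t3t2 carries sign -1 and contributes -[[t1, t3], t2]


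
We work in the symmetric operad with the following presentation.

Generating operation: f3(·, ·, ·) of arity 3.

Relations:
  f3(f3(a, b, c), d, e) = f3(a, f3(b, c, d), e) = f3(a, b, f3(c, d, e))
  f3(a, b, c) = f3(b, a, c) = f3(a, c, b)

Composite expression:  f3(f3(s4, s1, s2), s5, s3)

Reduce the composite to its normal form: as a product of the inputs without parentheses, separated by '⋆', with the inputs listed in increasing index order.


s1 ⋆ s2 ⋆ s3 ⋆ s4 ⋆ s5

Reordering under f3 is free, so list the s-inputs canonically.
f3(s4, s1, s2) unparenthesizes to s4 ⋆ s1 ⋆ s2
f3(f3(s4, s1, s2), s5, s3) unparenthesizes to s4 ⋆ s1 ⋆ s2 ⋆ s5 ⋆ s3
putting the inputs in ascending order: s1 ⋆ s2 ⋆ s3 ⋆ s4 ⋆ s5


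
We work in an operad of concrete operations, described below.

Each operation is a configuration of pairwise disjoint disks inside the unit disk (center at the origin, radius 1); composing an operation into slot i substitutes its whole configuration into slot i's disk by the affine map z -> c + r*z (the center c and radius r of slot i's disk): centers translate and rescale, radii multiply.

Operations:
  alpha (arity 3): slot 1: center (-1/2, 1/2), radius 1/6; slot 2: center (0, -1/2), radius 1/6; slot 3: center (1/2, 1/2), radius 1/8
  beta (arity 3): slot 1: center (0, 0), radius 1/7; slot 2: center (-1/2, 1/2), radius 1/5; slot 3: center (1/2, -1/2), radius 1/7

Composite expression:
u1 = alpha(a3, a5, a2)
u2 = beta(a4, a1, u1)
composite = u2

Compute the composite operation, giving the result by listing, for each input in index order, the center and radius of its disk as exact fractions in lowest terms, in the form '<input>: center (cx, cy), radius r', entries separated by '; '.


a1: center (-1/2, 1/2), radius 1/5; a2: center (4/7, -3/7), radius 1/56; a3: center (3/7, -3/7), radius 1/42; a4: center (0, 0), radius 1/7; a5: center (1/2, -4/7), radius 1/42


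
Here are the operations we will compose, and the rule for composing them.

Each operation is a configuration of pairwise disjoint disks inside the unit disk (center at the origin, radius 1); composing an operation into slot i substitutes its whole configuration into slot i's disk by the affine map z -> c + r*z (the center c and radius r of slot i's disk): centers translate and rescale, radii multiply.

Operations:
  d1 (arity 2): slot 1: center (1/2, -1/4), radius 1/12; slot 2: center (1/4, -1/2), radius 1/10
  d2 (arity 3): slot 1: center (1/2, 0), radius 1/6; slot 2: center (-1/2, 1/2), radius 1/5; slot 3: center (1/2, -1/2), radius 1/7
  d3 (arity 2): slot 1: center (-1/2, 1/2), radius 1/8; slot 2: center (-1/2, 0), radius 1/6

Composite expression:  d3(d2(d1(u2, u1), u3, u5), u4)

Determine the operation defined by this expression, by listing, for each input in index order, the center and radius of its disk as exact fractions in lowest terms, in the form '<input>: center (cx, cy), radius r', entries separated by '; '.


u1: center (-83/192, 47/96), radius 1/480; u2: center (-41/96, 95/192), radius 1/576; u3: center (-9/16, 9/16), radius 1/40; u4: center (-1/2, 0), radius 1/6; u5: center (-7/16, 7/16), radius 1/56
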